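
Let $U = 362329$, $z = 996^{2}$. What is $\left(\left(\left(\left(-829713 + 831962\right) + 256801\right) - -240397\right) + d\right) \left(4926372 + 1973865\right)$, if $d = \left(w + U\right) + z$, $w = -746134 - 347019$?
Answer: $5248589371443$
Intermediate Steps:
$z = 992016$
$w = -1093153$
$d = 261192$ ($d = \left(-1093153 + 362329\right) + 992016 = -730824 + 992016 = 261192$)
$\left(\left(\left(\left(-829713 + 831962\right) + 256801\right) - -240397\right) + d\right) \left(4926372 + 1973865\right) = \left(\left(\left(\left(-829713 + 831962\right) + 256801\right) - -240397\right) + 261192\right) \left(4926372 + 1973865\right) = \left(\left(\left(2249 + 256801\right) + 240397\right) + 261192\right) 6900237 = \left(\left(259050 + 240397\right) + 261192\right) 6900237 = \left(499447 + 261192\right) 6900237 = 760639 \cdot 6900237 = 5248589371443$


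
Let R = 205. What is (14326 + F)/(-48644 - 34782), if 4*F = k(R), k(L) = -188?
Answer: -14279/83426 ≈ -0.17116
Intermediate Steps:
F = -47 (F = (1/4)*(-188) = -47)
(14326 + F)/(-48644 - 34782) = (14326 - 47)/(-48644 - 34782) = 14279/(-83426) = 14279*(-1/83426) = -14279/83426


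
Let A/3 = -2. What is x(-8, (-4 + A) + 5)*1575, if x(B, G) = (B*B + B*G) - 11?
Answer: 146475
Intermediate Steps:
A = -6 (A = 3*(-2) = -6)
x(B, G) = -11 + B² + B*G (x(B, G) = (B² + B*G) - 11 = -11 + B² + B*G)
x(-8, (-4 + A) + 5)*1575 = (-11 + (-8)² - 8*((-4 - 6) + 5))*1575 = (-11 + 64 - 8*(-10 + 5))*1575 = (-11 + 64 - 8*(-5))*1575 = (-11 + 64 + 40)*1575 = 93*1575 = 146475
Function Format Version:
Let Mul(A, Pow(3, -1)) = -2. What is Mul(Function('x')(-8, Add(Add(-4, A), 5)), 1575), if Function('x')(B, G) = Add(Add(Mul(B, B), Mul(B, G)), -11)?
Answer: 146475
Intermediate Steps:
A = -6 (A = Mul(3, -2) = -6)
Function('x')(B, G) = Add(-11, Pow(B, 2), Mul(B, G)) (Function('x')(B, G) = Add(Add(Pow(B, 2), Mul(B, G)), -11) = Add(-11, Pow(B, 2), Mul(B, G)))
Mul(Function('x')(-8, Add(Add(-4, A), 5)), 1575) = Mul(Add(-11, Pow(-8, 2), Mul(-8, Add(Add(-4, -6), 5))), 1575) = Mul(Add(-11, 64, Mul(-8, Add(-10, 5))), 1575) = Mul(Add(-11, 64, Mul(-8, -5)), 1575) = Mul(Add(-11, 64, 40), 1575) = Mul(93, 1575) = 146475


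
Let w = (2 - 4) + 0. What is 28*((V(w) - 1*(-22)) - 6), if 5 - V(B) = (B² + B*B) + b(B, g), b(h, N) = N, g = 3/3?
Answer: 336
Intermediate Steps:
g = 1 (g = 3*(⅓) = 1)
w = -2 (w = -2 + 0 = -2)
V(B) = 4 - 2*B² (V(B) = 5 - ((B² + B*B) + 1) = 5 - ((B² + B²) + 1) = 5 - (2*B² + 1) = 5 - (1 + 2*B²) = 5 + (-1 - 2*B²) = 4 - 2*B²)
28*((V(w) - 1*(-22)) - 6) = 28*(((4 - 2*(-2)²) - 1*(-22)) - 6) = 28*(((4 - 2*4) + 22) - 6) = 28*(((4 - 8) + 22) - 6) = 28*((-4 + 22) - 6) = 28*(18 - 6) = 28*12 = 336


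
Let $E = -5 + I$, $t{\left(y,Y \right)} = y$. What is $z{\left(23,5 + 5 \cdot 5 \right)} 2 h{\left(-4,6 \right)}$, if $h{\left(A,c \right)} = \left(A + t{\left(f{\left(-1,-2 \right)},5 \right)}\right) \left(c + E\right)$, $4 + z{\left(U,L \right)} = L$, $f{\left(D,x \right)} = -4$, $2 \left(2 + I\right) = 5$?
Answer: $-624$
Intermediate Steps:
$I = \frac{1}{2}$ ($I = -2 + \frac{1}{2} \cdot 5 = -2 + \frac{5}{2} = \frac{1}{2} \approx 0.5$)
$z{\left(U,L \right)} = -4 + L$
$E = - \frac{9}{2}$ ($E = -5 + \frac{1}{2} = - \frac{9}{2} \approx -4.5$)
$h{\left(A,c \right)} = \left(-4 + A\right) \left(- \frac{9}{2} + c\right)$ ($h{\left(A,c \right)} = \left(A - 4\right) \left(c - \frac{9}{2}\right) = \left(-4 + A\right) \left(- \frac{9}{2} + c\right)$)
$z{\left(23,5 + 5 \cdot 5 \right)} 2 h{\left(-4,6 \right)} = \left(-4 + \left(5 + 5 \cdot 5\right)\right) 2 \left(18 - 24 - -18 - 24\right) = \left(-4 + \left(5 + 25\right)\right) 2 \left(18 - 24 + 18 - 24\right) = \left(-4 + 30\right) 2 \left(-12\right) = 26 \left(-24\right) = -624$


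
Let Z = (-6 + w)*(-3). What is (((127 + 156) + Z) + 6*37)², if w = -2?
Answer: 279841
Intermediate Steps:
Z = 24 (Z = (-6 - 2)*(-3) = -8*(-3) = 24)
(((127 + 156) + Z) + 6*37)² = (((127 + 156) + 24) + 6*37)² = ((283 + 24) + 222)² = (307 + 222)² = 529² = 279841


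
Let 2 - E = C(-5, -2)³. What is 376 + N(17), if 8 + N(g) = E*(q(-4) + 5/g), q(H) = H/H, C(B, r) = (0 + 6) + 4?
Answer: -15700/17 ≈ -923.53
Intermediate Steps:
C(B, r) = 10 (C(B, r) = 6 + 4 = 10)
q(H) = 1
E = -998 (E = 2 - 1*10³ = 2 - 1*1000 = 2 - 1000 = -998)
N(g) = -1006 - 4990/g (N(g) = -8 - 998*(1 + 5/g) = -8 + (-998 - 4990/g) = -1006 - 4990/g)
376 + N(17) = 376 + (-1006 - 4990/17) = 376 - 22092/17 = -15700/17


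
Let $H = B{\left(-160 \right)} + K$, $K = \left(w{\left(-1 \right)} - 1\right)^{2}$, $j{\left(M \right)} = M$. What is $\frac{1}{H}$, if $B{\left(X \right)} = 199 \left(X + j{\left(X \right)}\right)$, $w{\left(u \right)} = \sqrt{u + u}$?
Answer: $\frac{i}{- 63681 i + 2 \sqrt{2}} \approx -1.5703 \cdot 10^{-5} + 6.9747 \cdot 10^{-10} i$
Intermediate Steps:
$w{\left(u \right)} = \sqrt{2} \sqrt{u}$ ($w{\left(u \right)} = \sqrt{2 u} = \sqrt{2} \sqrt{u}$)
$K = \left(-1 + i \sqrt{2}\right)^{2}$ ($K = \left(\sqrt{2} \sqrt{-1} - 1\right)^{2} = \left(\sqrt{2} i - 1\right)^{2} = \left(i \sqrt{2} - 1\right)^{2} = \left(-1 + i \sqrt{2}\right)^{2} \approx -1.0 - 2.8284 i$)
$B{\left(X \right)} = 398 X$ ($B{\left(X \right)} = 199 \left(X + X\right) = 199 \cdot 2 X = 398 X$)
$H = -63680 + \left(1 - i \sqrt{2}\right)^{2}$ ($H = 398 \left(-160\right) + \left(1 - i \sqrt{2}\right)^{2} = -63680 + \left(1 - i \sqrt{2}\right)^{2} \approx -63681.0 - 2.8284 i$)
$\frac{1}{H} = \frac{1}{-63680 + \left(1 - i \sqrt{2}\right)^{2}}$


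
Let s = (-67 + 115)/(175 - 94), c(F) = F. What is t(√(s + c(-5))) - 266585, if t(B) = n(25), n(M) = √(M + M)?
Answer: -266585 + 5*√2 ≈ -2.6658e+5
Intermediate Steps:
s = 16/27 (s = 48/81 = 48*(1/81) = 16/27 ≈ 0.59259)
n(M) = √2*√M (n(M) = √(2*M) = √2*√M)
t(B) = 5*√2 (t(B) = √2*√25 = √2*5 = 5*√2)
t(√(s + c(-5))) - 266585 = 5*√2 - 266585 = -266585 + 5*√2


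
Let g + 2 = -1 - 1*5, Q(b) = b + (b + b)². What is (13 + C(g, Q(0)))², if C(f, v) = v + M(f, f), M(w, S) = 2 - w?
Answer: 529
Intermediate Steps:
Q(b) = b + 4*b² (Q(b) = b + (2*b)² = b + 4*b²)
g = -8 (g = -2 + (-1 - 1*5) = -2 + (-1 - 5) = -2 - 6 = -8)
C(f, v) = 2 + v - f (C(f, v) = v + (2 - f) = 2 + v - f)
(13 + C(g, Q(0)))² = (13 + (2 + 0*(1 + 4*0) - 1*(-8)))² = (13 + (2 + 0*(1 + 0) + 8))² = (13 + (2 + 0*1 + 8))² = (13 + (2 + 0 + 8))² = (13 + 10)² = 23² = 529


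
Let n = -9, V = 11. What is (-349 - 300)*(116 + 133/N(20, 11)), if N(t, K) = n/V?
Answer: 271931/9 ≈ 30215.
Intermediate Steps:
N(t, K) = -9/11
(-349 - 300)*(116 + 133/N(20, 11)) = (-349 - 300)*(116 + 133/(-9/11)) = -649*(116 + 133*(-11/9)) = -649*(116 - 1463/9) = -649*(-419/9) = 271931/9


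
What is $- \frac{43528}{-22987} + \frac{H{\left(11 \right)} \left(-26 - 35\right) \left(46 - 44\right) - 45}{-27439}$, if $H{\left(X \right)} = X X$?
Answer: $\frac{1534733301}{630740293} \approx 2.4332$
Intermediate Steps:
$H{\left(X \right)} = X^{2}$
$- \frac{43528}{-22987} + \frac{H{\left(11 \right)} \left(-26 - 35\right) \left(46 - 44\right) - 45}{-27439} = - \frac{43528}{-22987} + \frac{11^{2} \left(-26 - 35\right) \left(46 - 44\right) - 45}{-27439} = \left(-43528\right) \left(- \frac{1}{22987}\right) + \left(121 \left(\left(-61\right) 2\right) - 45\right) \left(- \frac{1}{27439}\right) = \frac{43528}{22987} + \left(121 \left(-122\right) - 45\right) \left(- \frac{1}{27439}\right) = \frac{43528}{22987} + \left(-14762 - 45\right) \left(- \frac{1}{27439}\right) = \frac{43528}{22987} - - \frac{14807}{27439} = \frac{43528}{22987} + \frac{14807}{27439} = \frac{1534733301}{630740293}$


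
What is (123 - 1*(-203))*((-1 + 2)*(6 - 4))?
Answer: 652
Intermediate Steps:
(123 - 1*(-203))*((-1 + 2)*(6 - 4)) = (123 + 203)*(1*2) = 326*2 = 652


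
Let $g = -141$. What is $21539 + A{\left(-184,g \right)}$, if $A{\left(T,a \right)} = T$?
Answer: $21355$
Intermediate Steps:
$21539 + A{\left(-184,g \right)} = 21539 - 184 = 21355$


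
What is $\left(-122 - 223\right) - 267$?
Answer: $-612$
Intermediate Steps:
$\left(-122 - 223\right) - 267 = -345 - 267 = -612$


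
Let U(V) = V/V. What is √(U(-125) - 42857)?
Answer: 2*I*√10714 ≈ 207.02*I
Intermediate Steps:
U(V) = 1
√(U(-125) - 42857) = √(1 - 42857) = √(-42856) = 2*I*√10714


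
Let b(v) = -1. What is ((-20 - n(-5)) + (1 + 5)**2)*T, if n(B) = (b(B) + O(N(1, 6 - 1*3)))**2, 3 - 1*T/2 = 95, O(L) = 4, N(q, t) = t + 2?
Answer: -1288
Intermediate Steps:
N(q, t) = 2 + t
T = -184 (T = 6 - 2*95 = 6 - 190 = -184)
n(B) = 9 (n(B) = (-1 + 4)**2 = 3**2 = 9)
((-20 - n(-5)) + (1 + 5)**2)*T = ((-20 - 1*9) + (1 + 5)**2)*(-184) = ((-20 - 9) + 6**2)*(-184) = (-29 + 36)*(-184) = 7*(-184) = -1288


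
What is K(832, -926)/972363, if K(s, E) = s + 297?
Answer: 1129/972363 ≈ 0.0011611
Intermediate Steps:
K(s, E) = 297 + s
K(832, -926)/972363 = (297 + 832)/972363 = 1129*(1/972363) = 1129/972363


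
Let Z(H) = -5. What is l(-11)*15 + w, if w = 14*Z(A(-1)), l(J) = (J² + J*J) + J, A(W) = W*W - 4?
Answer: 3395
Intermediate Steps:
A(W) = -4 + W² (A(W) = W² - 4 = -4 + W²)
l(J) = J + 2*J² (l(J) = (J² + J²) + J = 2*J² + J = J + 2*J²)
w = -70 (w = 14*(-5) = -70)
l(-11)*15 + w = -11*(1 + 2*(-11))*15 - 70 = -11*(1 - 22)*15 - 70 = -11*(-21)*15 - 70 = 231*15 - 70 = 3465 - 70 = 3395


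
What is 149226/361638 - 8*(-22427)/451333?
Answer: 22039043611/27203193909 ≈ 0.81016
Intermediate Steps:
149226/361638 - 8*(-22427)/451333 = 149226*(1/361638) + 179416*(1/451333) = 24871/60273 + 179416/451333 = 22039043611/27203193909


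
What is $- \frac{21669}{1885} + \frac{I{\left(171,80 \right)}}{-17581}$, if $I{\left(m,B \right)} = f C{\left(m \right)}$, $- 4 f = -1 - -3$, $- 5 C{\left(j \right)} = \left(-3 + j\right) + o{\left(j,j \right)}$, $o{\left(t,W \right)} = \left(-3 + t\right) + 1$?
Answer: $- \frac{762052427}{66280370} \approx -11.497$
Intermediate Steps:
$o{\left(t,W \right)} = -2 + t$
$C{\left(j \right)} = 1 - \frac{2 j}{5}$ ($C{\left(j \right)} = - \frac{\left(-3 + j\right) + \left(-2 + j\right)}{5} = - \frac{-5 + 2 j}{5} = 1 - \frac{2 j}{5}$)
$f = - \frac{1}{2}$ ($f = - \frac{-1 - -3}{4} = - \frac{-1 + 3}{4} = \left(- \frac{1}{4}\right) 2 = - \frac{1}{2} \approx -0.5$)
$I{\left(m,B \right)} = - \frac{1}{2} + \frac{m}{5}$ ($I{\left(m,B \right)} = - \frac{1 - \frac{2 m}{5}}{2} = - \frac{1}{2} + \frac{m}{5}$)
$- \frac{21669}{1885} + \frac{I{\left(171,80 \right)}}{-17581} = - \frac{21669}{1885} + \frac{- \frac{1}{2} + \frac{1}{5} \cdot 171}{-17581} = \left(-21669\right) \frac{1}{1885} + \left(- \frac{1}{2} + \frac{171}{5}\right) \left(- \frac{1}{17581}\right) = - \frac{21669}{1885} + \frac{337}{10} \left(- \frac{1}{17581}\right) = - \frac{21669}{1885} - \frac{337}{175810} = - \frac{762052427}{66280370}$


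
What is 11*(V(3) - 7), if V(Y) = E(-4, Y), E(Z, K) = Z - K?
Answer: -154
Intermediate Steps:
V(Y) = -4 - Y
11*(V(3) - 7) = 11*((-4 - 1*3) - 7) = 11*((-4 - 3) - 7) = 11*(-7 - 7) = 11*(-14) = -154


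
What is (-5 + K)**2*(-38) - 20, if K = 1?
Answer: -628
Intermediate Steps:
(-5 + K)**2*(-38) - 20 = (-5 + 1)**2*(-38) - 20 = (-4)**2*(-38) - 20 = 16*(-38) - 20 = -608 - 20 = -628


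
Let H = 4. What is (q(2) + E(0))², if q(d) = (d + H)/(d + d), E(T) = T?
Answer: 9/4 ≈ 2.2500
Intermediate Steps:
q(d) = (4 + d)/(2*d) (q(d) = (d + 4)/(d + d) = (4 + d)/((2*d)) = (4 + d)*(1/(2*d)) = (4 + d)/(2*d))
(q(2) + E(0))² = ((½)*(4 + 2)/2 + 0)² = ((½)*(½)*6 + 0)² = (3/2 + 0)² = (3/2)² = 9/4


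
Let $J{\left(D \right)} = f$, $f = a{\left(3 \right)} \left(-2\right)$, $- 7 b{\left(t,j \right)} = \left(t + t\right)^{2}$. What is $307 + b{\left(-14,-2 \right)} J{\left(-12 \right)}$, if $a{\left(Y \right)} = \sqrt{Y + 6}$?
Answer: $979$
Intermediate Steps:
$a{\left(Y \right)} = \sqrt{6 + Y}$
$b{\left(t,j \right)} = - \frac{4 t^{2}}{7}$ ($b{\left(t,j \right)} = - \frac{\left(t + t\right)^{2}}{7} = - \frac{\left(2 t\right)^{2}}{7} = - \frac{4 t^{2}}{7}$)
$f = -6$ ($f = \sqrt{6 + 3} \left(-2\right) = \sqrt{9} \left(-2\right) = 3 \left(-2\right) = -6$)
$J{\left(D \right)} = -6$
$307 + b{\left(-14,-2 \right)} J{\left(-12 \right)} = 307 + - \frac{4 \left(-14\right)^{2}}{7} \left(-6\right) = 307 + \left(- \frac{4}{7}\right) 196 \left(-6\right) = 307 - -672 = 307 + 672 = 979$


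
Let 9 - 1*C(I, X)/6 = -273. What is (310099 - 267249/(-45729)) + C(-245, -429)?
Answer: 4752719296/15243 ≈ 3.1180e+5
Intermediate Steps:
C(I, X) = 1692 (C(I, X) = 54 - 6*(-273) = 54 + 1638 = 1692)
(310099 - 267249/(-45729)) + C(-245, -429) = (310099 - 267249/(-45729)) + 1692 = (310099 - 267249*(-1/45729)) + 1692 = (310099 + 89083/15243) + 1692 = 4726928140/15243 + 1692 = 4752719296/15243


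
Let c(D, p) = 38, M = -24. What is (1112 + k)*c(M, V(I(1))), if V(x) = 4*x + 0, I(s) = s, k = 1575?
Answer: 102106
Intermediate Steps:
V(x) = 4*x
(1112 + k)*c(M, V(I(1))) = (1112 + 1575)*38 = 2687*38 = 102106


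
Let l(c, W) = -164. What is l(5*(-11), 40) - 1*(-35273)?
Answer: 35109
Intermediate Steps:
l(5*(-11), 40) - 1*(-35273) = -164 - 1*(-35273) = -164 + 35273 = 35109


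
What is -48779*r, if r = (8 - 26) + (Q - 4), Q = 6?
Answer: 780464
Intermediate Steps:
r = -16 (r = (8 - 26) + (6 - 4) = -18 + 2 = -16)
-48779*r = -48779*(-16) = 780464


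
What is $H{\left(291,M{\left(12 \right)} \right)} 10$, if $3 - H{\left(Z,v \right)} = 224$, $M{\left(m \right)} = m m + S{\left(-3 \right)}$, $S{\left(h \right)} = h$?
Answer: $-2210$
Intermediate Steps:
$M{\left(m \right)} = -3 + m^{2}$ ($M{\left(m \right)} = m m - 3 = m^{2} - 3 = -3 + m^{2}$)
$H{\left(Z,v \right)} = -221$ ($H{\left(Z,v \right)} = 3 - 224 = -221$)
$H{\left(291,M{\left(12 \right)} \right)} 10 = \left(-221\right) 10 = -2210$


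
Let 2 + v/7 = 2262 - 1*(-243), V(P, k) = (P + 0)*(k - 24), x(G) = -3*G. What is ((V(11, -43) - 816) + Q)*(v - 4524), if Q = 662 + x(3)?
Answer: -11697300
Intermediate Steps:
V(P, k) = P*(-24 + k)
v = 17521 (v = -14 + 7*(2262 - 1*(-243)) = -14 + 7*(2262 + 243) = -14 + 7*2505 = -14 + 17535 = 17521)
Q = 653 (Q = 662 - 3*3 = 662 - 9 = 653)
((V(11, -43) - 816) + Q)*(v - 4524) = ((11*(-24 - 43) - 816) + 653)*(17521 - 4524) = ((11*(-67) - 816) + 653)*12997 = ((-737 - 816) + 653)*12997 = (-1553 + 653)*12997 = -900*12997 = -11697300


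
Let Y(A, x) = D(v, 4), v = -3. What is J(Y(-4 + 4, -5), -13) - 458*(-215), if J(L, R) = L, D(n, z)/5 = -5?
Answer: 98445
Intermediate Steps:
D(n, z) = -25 (D(n, z) = 5*(-5) = -25)
Y(A, x) = -25
J(Y(-4 + 4, -5), -13) - 458*(-215) = -25 - 458*(-215) = -25 + 98470 = 98445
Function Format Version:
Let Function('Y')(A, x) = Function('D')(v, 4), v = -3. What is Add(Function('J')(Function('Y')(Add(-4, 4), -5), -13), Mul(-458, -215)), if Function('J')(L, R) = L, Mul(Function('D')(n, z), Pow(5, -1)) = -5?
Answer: 98445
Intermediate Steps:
Function('D')(n, z) = -25 (Function('D')(n, z) = Mul(5, -5) = -25)
Function('Y')(A, x) = -25
Add(Function('J')(Function('Y')(Add(-4, 4), -5), -13), Mul(-458, -215)) = Add(-25, Mul(-458, -215)) = Add(-25, 98470) = 98445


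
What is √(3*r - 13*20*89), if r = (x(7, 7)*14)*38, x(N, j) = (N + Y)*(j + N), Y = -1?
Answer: 2*√27731 ≈ 333.05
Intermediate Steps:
x(N, j) = (-1 + N)*(N + j) (x(N, j) = (N - 1)*(j + N) = (-1 + N)*(N + j))
r = 44688 (r = ((7² - 1*7 - 1*7 + 7*7)*14)*38 = ((49 - 7 - 7 + 49)*14)*38 = (84*14)*38 = 1176*38 = 44688)
√(3*r - 13*20*89) = √(3*44688 - 13*20*89) = √(134064 - 260*89) = √(134064 - 23140) = √110924 = 2*√27731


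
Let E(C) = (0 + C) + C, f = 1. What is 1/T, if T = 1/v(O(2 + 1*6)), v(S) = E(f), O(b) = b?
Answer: 2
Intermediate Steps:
E(C) = 2*C (E(C) = C + C = 2*C)
v(S) = 2 (v(S) = 2*1 = 2)
T = ½ (T = 1/2 = ½ ≈ 0.50000)
1/T = 1/(½) = 2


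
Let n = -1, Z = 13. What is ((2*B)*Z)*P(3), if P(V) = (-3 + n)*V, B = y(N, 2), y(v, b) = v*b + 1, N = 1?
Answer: -936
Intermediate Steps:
y(v, b) = 1 + b*v (y(v, b) = b*v + 1 = 1 + b*v)
B = 3 (B = 1 + 2*1 = 1 + 2 = 3)
P(V) = -4*V (P(V) = (-3 - 1)*V = -4*V)
((2*B)*Z)*P(3) = ((2*3)*13)*(-4*3) = (6*13)*(-12) = 78*(-12) = -936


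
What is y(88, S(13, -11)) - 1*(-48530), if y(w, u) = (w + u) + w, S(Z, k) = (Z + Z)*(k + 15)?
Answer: 48810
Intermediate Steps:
S(Z, k) = 2*Z*(15 + k) (S(Z, k) = (2*Z)*(15 + k) = 2*Z*(15 + k))
y(w, u) = u + 2*w (y(w, u) = (u + w) + w = u + 2*w)
y(88, S(13, -11)) - 1*(-48530) = (2*13*(15 - 11) + 2*88) - 1*(-48530) = (2*13*4 + 176) + 48530 = (104 + 176) + 48530 = 280 + 48530 = 48810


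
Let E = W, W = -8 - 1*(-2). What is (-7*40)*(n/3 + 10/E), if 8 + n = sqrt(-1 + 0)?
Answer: 3640/3 - 280*I/3 ≈ 1213.3 - 93.333*I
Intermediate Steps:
W = -6 (W = -8 + 2 = -6)
n = -8 + I (n = -8 + sqrt(-1 + 0) = -8 + sqrt(-1) = -8 + I ≈ -8.0 + 1.0*I)
E = -6
(-7*40)*(n/3 + 10/E) = (-7*40)*((-8 + I)/3 + 10/(-6)) = -280*((-8 + I)*(1/3) + 10*(-1/6)) = -280*((-8/3 + I/3) - 5/3) = -280*(-13/3 + I/3) = 3640/3 - 280*I/3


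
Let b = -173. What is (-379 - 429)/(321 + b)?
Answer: -202/37 ≈ -5.4595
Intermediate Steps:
(-379 - 429)/(321 + b) = (-379 - 429)/(321 - 173) = -808/148 = -808*1/148 = -202/37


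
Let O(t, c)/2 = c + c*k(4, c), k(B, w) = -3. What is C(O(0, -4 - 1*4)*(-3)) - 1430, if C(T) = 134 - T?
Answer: -1200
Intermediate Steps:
O(t, c) = -4*c (O(t, c) = 2*(c + c*(-3)) = 2*(c - 3*c) = 2*(-2*c) = -4*c)
C(O(0, -4 - 1*4)*(-3)) - 1430 = (134 - (-4*(-4 - 1*4))*(-3)) - 1430 = (134 - (-4*(-4 - 4))*(-3)) - 1430 = (134 - (-4*(-8))*(-3)) - 1430 = (134 - 32*(-3)) - 1430 = (134 - 1*(-96)) - 1430 = (134 + 96) - 1430 = 230 - 1430 = -1200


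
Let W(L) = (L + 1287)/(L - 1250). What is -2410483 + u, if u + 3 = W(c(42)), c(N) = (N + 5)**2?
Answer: -2311652578/959 ≈ -2.4105e+6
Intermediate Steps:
c(N) = (5 + N)**2
W(L) = (1287 + L)/(-1250 + L)
u = 619/959 (u = -3 + (1287 + (5 + 42)**2)/(-1250 + (5 + 42)**2) = -3 + (1287 + 47**2)/(-1250 + 47**2) = -3 + (1287 + 2209)/(-1250 + 2209) = -3 + 3496/959 = 619/959 ≈ 0.64546)
-2410483 + u = -2410483 + 619/959 = -2311652578/959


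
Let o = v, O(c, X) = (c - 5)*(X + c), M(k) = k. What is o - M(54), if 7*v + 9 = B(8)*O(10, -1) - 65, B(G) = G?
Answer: -92/7 ≈ -13.143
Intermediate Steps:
O(c, X) = (-5 + c)*(X + c)
v = 286/7 (v = -9/7 + (8*(10**2 - 5*(-1) - 5*10 - 1*10) - 65)/7 = -9/7 + (8*(100 + 5 - 50 - 10) - 65)/7 = -9/7 + (8*45 - 65)/7 = -9/7 + (360 - 65)/7 = -9/7 + (1/7)*295 = -9/7 + 295/7 = 286/7 ≈ 40.857)
o = 286/7 ≈ 40.857
o - M(54) = 286/7 - 1*54 = 286/7 - 54 = -92/7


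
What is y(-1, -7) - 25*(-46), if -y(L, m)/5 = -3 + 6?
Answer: 1135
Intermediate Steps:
y(L, m) = -15 (y(L, m) = -5*(-3 + 6) = -5*3 = -15)
y(-1, -7) - 25*(-46) = -15 - 25*(-46) = -15 + 1150 = 1135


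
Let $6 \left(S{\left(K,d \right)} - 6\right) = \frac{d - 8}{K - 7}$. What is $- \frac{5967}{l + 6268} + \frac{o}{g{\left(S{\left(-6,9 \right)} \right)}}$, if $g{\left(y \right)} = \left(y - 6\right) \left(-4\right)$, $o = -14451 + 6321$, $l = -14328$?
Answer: $- \frac{98291241}{620} \approx -1.5853 \cdot 10^{5}$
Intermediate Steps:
$S{\left(K,d \right)} = 6 + \frac{-8 + d}{6 \left(-7 + K\right)}$ ($S{\left(K,d \right)} = 6 + \frac{\left(d - 8\right) \frac{1}{K - 7}}{6} = 6 + \frac{\left(-8 + d\right) \frac{1}{-7 + K}}{6} = 6 + \frac{\frac{1}{-7 + K} \left(-8 + d\right)}{6} = 6 + \frac{-8 + d}{6 \left(-7 + K\right)}$)
$o = -8130$
$g{\left(y \right)} = 24 - 4 y$ ($g{\left(y \right)} = \left(-6 + y\right) \left(-4\right) = 24 - 4 y$)
$- \frac{5967}{l + 6268} + \frac{o}{g{\left(S{\left(-6,9 \right)} \right)}} = - \frac{5967}{-14328 + 6268} - \frac{8130}{24 - 4 \frac{-260 + 9 + 36 \left(-6\right)}{6 \left(-7 - 6\right)}} = - \frac{5967}{-8060} - \frac{8130}{24 - 4 \frac{-260 + 9 - 216}{6 \left(-13\right)}} = \left(-5967\right) \left(- \frac{1}{8060}\right) - \frac{8130}{24 - 4 \cdot \frac{1}{6} \left(- \frac{1}{13}\right) \left(-467\right)} = \frac{459}{620} - \frac{8130}{24 - \frac{934}{39}} = \frac{459}{620} - \frac{8130}{\frac{2}{39}} = \frac{459}{620} - 158535 = - \frac{98291241}{620}$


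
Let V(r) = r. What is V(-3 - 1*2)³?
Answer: -125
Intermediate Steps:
V(-3 - 1*2)³ = (-3 - 1*2)³ = (-3 - 2)³ = (-5)³ = -125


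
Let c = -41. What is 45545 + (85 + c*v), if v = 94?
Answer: 41776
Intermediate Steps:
45545 + (85 + c*v) = 45545 + (85 - 41*94) = 45545 + (85 - 3854) = 45545 - 3769 = 41776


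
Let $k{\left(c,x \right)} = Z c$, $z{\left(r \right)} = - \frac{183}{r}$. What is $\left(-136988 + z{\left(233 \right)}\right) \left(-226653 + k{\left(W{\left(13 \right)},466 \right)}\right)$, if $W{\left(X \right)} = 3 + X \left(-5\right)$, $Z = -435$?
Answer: $\frac{6373559271321}{233} \approx 2.7354 \cdot 10^{10}$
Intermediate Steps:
$W{\left(X \right)} = 3 - 5 X$
$k{\left(c,x \right)} = - 435 c$
$\left(-136988 + z{\left(233 \right)}\right) \left(-226653 + k{\left(W{\left(13 \right)},466 \right)}\right) = \left(-136988 - \frac{183}{233}\right) \left(-226653 - 435 \left(3 - 65\right)\right) = \left(-136988 - \frac{183}{233}\right) \left(-226653 - -26970\right) = - \frac{31918387 \left(-226653 + 26970\right)}{233} = \left(- \frac{31918387}{233}\right) \left(-199683\right) = \frac{6373559271321}{233}$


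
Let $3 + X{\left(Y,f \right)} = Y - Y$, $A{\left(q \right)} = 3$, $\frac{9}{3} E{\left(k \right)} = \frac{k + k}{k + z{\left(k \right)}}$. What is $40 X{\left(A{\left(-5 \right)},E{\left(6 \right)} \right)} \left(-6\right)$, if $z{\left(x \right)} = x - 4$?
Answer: $720$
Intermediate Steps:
$z{\left(x \right)} = -4 + x$
$E{\left(k \right)} = \frac{2 k}{3 \left(-4 + 2 k\right)}$ ($E{\left(k \right)} = \frac{\left(k + k\right) \frac{1}{k + \left(-4 + k\right)}}{3} = \frac{2 k \frac{1}{-4 + 2 k}}{3} = \frac{2 k}{3 \left(-4 + 2 k\right)}$)
$X{\left(Y,f \right)} = -3$ ($X{\left(Y,f \right)} = -3 + \left(Y - Y\right) = -3 + 0 = -3$)
$40 X{\left(A{\left(-5 \right)},E{\left(6 \right)} \right)} \left(-6\right) = 40 \left(-3\right) \left(-6\right) = \left(-120\right) \left(-6\right) = 720$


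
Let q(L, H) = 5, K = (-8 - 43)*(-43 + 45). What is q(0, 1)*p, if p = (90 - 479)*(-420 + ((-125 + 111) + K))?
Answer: 1042520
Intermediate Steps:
K = -102 (K = -51*2 = -102)
p = 208504 (p = (90 - 479)*(-420 + ((-125 + 111) - 102)) = -389*(-420 + (-14 - 102)) = -389*(-420 - 116) = -389*(-536) = 208504)
q(0, 1)*p = 5*208504 = 1042520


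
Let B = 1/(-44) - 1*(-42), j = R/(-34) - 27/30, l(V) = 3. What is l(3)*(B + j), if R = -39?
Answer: 473757/3740 ≈ 126.67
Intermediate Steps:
j = 21/85 (j = -39/(-34) - 27/30 = -39*(-1/34) - 27*1/30 = 39/34 - 9/10 = 21/85 ≈ 0.24706)
B = 1847/44 (B = -1/44 + 42 = 1847/44 ≈ 41.977)
l(3)*(B + j) = 3*(1847/44 + 21/85) = 3*(157919/3740) = 473757/3740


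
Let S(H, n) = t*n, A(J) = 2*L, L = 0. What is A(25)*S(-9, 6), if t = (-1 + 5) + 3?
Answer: 0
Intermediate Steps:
t = 7 (t = 4 + 3 = 7)
A(J) = 0 (A(J) = 2*0 = 0)
S(H, n) = 7*n
A(25)*S(-9, 6) = 0*(7*6) = 0*42 = 0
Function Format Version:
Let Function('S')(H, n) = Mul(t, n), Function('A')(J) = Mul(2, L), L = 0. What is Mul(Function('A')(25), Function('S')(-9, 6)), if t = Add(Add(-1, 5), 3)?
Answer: 0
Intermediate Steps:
t = 7 (t = Add(4, 3) = 7)
Function('A')(J) = 0 (Function('A')(J) = Mul(2, 0) = 0)
Function('S')(H, n) = Mul(7, n)
Mul(Function('A')(25), Function('S')(-9, 6)) = Mul(0, Mul(7, 6)) = Mul(0, 42) = 0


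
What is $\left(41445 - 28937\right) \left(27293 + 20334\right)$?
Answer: $595718516$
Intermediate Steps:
$\left(41445 - 28937\right) \left(27293 + 20334\right) = 12508 \cdot 47627 = 595718516$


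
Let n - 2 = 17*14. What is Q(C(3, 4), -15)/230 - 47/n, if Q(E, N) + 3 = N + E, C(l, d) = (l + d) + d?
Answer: -1249/5520 ≈ -0.22627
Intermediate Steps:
C(l, d) = l + 2*d (C(l, d) = (d + l) + d = l + 2*d)
n = 240 (n = 2 + 17*14 = 2 + 238 = 240)
Q(E, N) = -3 + E + N (Q(E, N) = -3 + (N + E) = -3 + (E + N) = -3 + E + N)
Q(C(3, 4), -15)/230 - 47/n = (-3 + (3 + 2*4) - 15)/230 - 47/240 = (-3 + (3 + 8) - 15)*(1/230) - 47*1/240 = (-3 + 11 - 15)*(1/230) - 47/240 = -7*1/230 - 47/240 = -7/230 - 47/240 = -1249/5520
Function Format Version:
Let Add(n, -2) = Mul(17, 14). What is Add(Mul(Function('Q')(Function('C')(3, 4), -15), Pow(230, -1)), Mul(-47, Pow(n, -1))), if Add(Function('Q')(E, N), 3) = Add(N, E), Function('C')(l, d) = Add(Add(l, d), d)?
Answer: Rational(-1249, 5520) ≈ -0.22627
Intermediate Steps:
Function('C')(l, d) = Add(l, Mul(2, d)) (Function('C')(l, d) = Add(Add(d, l), d) = Add(l, Mul(2, d)))
n = 240 (n = Add(2, Mul(17, 14)) = Add(2, 238) = 240)
Function('Q')(E, N) = Add(-3, E, N) (Function('Q')(E, N) = Add(-3, Add(N, E)) = Add(-3, Add(E, N)) = Add(-3, E, N))
Add(Mul(Function('Q')(Function('C')(3, 4), -15), Pow(230, -1)), Mul(-47, Pow(n, -1))) = Add(Mul(Add(-3, Add(3, Mul(2, 4)), -15), Pow(230, -1)), Mul(-47, Pow(240, -1))) = Add(Mul(Add(-3, Add(3, 8), -15), Rational(1, 230)), Mul(-47, Rational(1, 240))) = Add(Mul(Add(-3, 11, -15), Rational(1, 230)), Rational(-47, 240)) = Add(Mul(-7, Rational(1, 230)), Rational(-47, 240)) = Add(Rational(-7, 230), Rational(-47, 240)) = Rational(-1249, 5520)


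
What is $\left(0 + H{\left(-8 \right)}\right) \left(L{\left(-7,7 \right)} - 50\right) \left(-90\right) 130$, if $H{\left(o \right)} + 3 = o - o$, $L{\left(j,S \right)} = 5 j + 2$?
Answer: $-2913300$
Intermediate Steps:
$L{\left(j,S \right)} = 2 + 5 j$
$H{\left(o \right)} = -3$ ($H{\left(o \right)} = -3 + \left(o - o\right) = -3 + 0 = -3$)
$\left(0 + H{\left(-8 \right)}\right) \left(L{\left(-7,7 \right)} - 50\right) \left(-90\right) 130 = \left(0 - 3\right) \left(\left(2 + 5 \left(-7\right)\right) - 50\right) \left(-90\right) 130 = - 3 \left(\left(2 - 35\right) - 50\right) \left(-90\right) 130 = - 3 \left(-33 - 50\right) \left(-90\right) 130 = \left(-3\right) \left(-83\right) \left(-90\right) 130 = 249 \left(-90\right) 130 = \left(-22410\right) 130 = -2913300$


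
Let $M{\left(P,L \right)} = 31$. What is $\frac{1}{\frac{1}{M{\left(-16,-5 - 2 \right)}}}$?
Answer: $31$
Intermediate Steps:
$\frac{1}{\frac{1}{M{\left(-16,-5 - 2 \right)}}} = \frac{1}{\frac{1}{31}} = 31$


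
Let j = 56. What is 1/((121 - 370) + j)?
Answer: -1/193 ≈ -0.0051813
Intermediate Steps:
1/((121 - 370) + j) = 1/((121 - 370) + 56) = 1/(-249 + 56) = 1/(-193) = -1/193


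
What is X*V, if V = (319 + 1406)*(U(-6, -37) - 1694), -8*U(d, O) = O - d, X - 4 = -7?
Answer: 69971175/8 ≈ 8.7464e+6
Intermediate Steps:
X = -3 (X = 4 - 7 = -3)
U(d, O) = -O/8 + d/8 (U(d, O) = -(O - d)/8 = -O/8 + d/8)
V = -23323725/8 (V = (319 + 1406)*((-⅛*(-37) + (⅛)*(-6)) - 1694) = 1725*((37/8 - ¾) - 1694) = 1725*(31/8 - 1694) = 1725*(-13521/8) = -23323725/8 ≈ -2.9155e+6)
X*V = -3*(-23323725/8) = 69971175/8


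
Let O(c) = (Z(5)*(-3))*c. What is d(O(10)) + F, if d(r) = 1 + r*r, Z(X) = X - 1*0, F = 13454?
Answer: 35955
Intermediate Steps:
Z(X) = X (Z(X) = X + 0 = X)
O(c) = -15*c (O(c) = (5*(-3))*c = -15*c)
d(r) = 1 + r**2
d(O(10)) + F = (1 + (-15*10)**2) + 13454 = (1 + (-150)**2) + 13454 = (1 + 22500) + 13454 = 22501 + 13454 = 35955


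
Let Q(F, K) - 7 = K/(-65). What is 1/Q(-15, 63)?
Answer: 65/392 ≈ 0.16582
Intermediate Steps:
Q(F, K) = 7 - K/65 (Q(F, K) = 7 + K/(-65) = 7 + K*(-1/65) = 7 - K/65)
1/Q(-15, 63) = 1/(7 - 1/65*63) = 1/(7 - 63/65) = 1/(392/65) = 65/392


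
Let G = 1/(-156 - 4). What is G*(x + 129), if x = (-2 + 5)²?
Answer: -69/80 ≈ -0.86250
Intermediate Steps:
G = -1/160 (G = 1/(-160) = -1/160 ≈ -0.0062500)
x = 9 (x = 3² = 9)
G*(x + 129) = -(9 + 129)/160 = -1/160*138 = -69/80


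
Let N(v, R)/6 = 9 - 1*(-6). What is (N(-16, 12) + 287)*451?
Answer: 170027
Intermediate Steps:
N(v, R) = 90 (N(v, R) = 6*(9 - 1*(-6)) = 6*(9 + 6) = 6*15 = 90)
(N(-16, 12) + 287)*451 = (90 + 287)*451 = 377*451 = 170027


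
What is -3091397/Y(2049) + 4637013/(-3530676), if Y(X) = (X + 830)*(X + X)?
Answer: -10937143170703/6942569467332 ≈ -1.5754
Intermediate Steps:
Y(X) = 2*X*(830 + X) (Y(X) = (830 + X)*(2*X) = 2*X*(830 + X))
-3091397/Y(2049) + 4637013/(-3530676) = -3091397*1/(4098*(830 + 2049)) + 4637013/(-3530676) = -3091397/(2*2049*2879) + 4637013*(-1/3530676) = -3091397/11798142 - 1545671/1176892 = -10937143170703/6942569467332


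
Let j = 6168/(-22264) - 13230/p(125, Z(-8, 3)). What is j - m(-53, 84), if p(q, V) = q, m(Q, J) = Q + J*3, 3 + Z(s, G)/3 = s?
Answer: -21228518/69575 ≈ -305.12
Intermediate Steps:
Z(s, G) = -9 + 3*s
m(Q, J) = Q + 3*J
j = -7383093/69575 (j = 6168/(-22264) - 13230/125 = 6168*(-1/22264) - 13230*1/125 = -771/2783 - 2646/25 = -7383093/69575 ≈ -106.12)
j - m(-53, 84) = -7383093/69575 - (-53 + 3*84) = -7383093/69575 - (-53 + 252) = -7383093/69575 - 1*199 = -7383093/69575 - 199 = -21228518/69575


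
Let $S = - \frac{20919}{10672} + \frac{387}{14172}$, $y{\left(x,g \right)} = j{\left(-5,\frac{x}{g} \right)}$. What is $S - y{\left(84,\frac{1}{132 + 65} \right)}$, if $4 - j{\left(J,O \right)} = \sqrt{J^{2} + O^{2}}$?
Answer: $- \frac{74775695}{12603632} + \sqrt{273836329} \approx 16542.0$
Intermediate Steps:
$j{\left(J,O \right)} = 4 - \sqrt{J^{2} + O^{2}}$
$y{\left(x,g \right)} = 4 - \sqrt{25 + \frac{x^{2}}{g^{2}}}$ ($y{\left(x,g \right)} = 4 - \sqrt{\left(-5\right)^{2} + \left(\frac{x}{g}\right)^{2}} = 4 - \sqrt{25 + \frac{x^{2}}{g^{2}}}$)
$S = - \frac{24361167}{12603632}$ ($S = \left(-20919\right) \frac{1}{10672} + 387 \cdot \frac{1}{14172} = - \frac{20919}{10672} + \frac{129}{4724} = - \frac{24361167}{12603632} \approx -1.9329$)
$S - y{\left(84,\frac{1}{132 + 65} \right)} = - \frac{24361167}{12603632} - \left(4 - \sqrt{25 + \frac{84^{2}}{\frac{1}{\left(132 + 65\right)^{2}}}}\right) = - \frac{24361167}{12603632} - \left(4 - \sqrt{25 + \frac{1}{\frac{1}{38809}} \cdot 7056}\right) = - \frac{24361167}{12603632} - \left(4 - \sqrt{25 + \frac{1}{(\frac{1}{197})^{2}} \cdot 7056}\right) = - \frac{24361167}{12603632} - \left(4 - \sqrt{25 + 38809 \cdot 7056}\right) = - \frac{24361167}{12603632} - \left(4 - \sqrt{25 + 273836304}\right) = - \frac{24361167}{12603632} - \left(4 - \sqrt{273836329}\right) = - \frac{74775695}{12603632} + \sqrt{273836329}$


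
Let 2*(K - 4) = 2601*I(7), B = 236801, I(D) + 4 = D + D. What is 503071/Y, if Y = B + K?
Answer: 503071/249810 ≈ 2.0138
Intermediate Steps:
I(D) = -4 + 2*D (I(D) = -4 + (D + D) = -4 + 2*D)
K = 13009 (K = 4 + (2601*(-4 + 2*7))/2 = 4 + (2601*(-4 + 14))/2 = 4 + (2601*10)/2 = 4 + (½)*26010 = 4 + 13005 = 13009)
Y = 249810 (Y = 236801 + 13009 = 249810)
503071/Y = 503071/249810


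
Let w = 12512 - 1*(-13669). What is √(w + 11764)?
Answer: √37945 ≈ 194.79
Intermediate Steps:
w = 26181 (w = 12512 + 13669 = 26181)
√(w + 11764) = √(26181 + 11764) = √37945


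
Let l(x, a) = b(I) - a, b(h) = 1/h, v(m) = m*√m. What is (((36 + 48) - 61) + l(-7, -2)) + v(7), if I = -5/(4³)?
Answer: 61/5 + 7*√7 ≈ 30.720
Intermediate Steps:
I = -5/64 ≈ -0.078125
v(m) = m^(3/2)
l(x, a) = -64/5 - a (l(x, a) = 1/(-5/64) - a = -64/5 - a)
(((36 + 48) - 61) + l(-7, -2)) + v(7) = (((36 + 48) - 61) + (-64/5 - 1*(-2))) + 7^(3/2) = ((84 - 61) + (-64/5 + 2)) + 7*√7 = (23 - 54/5) + 7*√7 = 61/5 + 7*√7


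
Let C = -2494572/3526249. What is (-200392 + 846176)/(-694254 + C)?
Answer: -1138597592108/1224057483909 ≈ -0.93018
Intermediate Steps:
C = -2494572/3526249 (C = -2494572*1/3526249 = -2494572/3526249 ≈ -0.70743)
(-200392 + 846176)/(-694254 + C) = (-200392 + 846176)/(-694254 - 2494572/3526249) = 645784/(-2448114967818/3526249) = 645784*(-3526249/2448114967818) = -1138597592108/1224057483909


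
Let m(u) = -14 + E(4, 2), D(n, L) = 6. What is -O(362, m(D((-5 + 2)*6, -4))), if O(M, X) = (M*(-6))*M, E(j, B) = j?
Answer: 786264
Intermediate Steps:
m(u) = -10 (m(u) = -14 + 4 = -10)
O(M, X) = -6*M² (O(M, X) = (-6*M)*M = -6*M²)
-O(362, m(D((-5 + 2)*6, -4))) = -(-6)*362² = -(-6)*131044 = -1*(-786264) = 786264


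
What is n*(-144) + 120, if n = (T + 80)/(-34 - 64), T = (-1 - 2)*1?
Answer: 1632/7 ≈ 233.14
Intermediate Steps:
T = -3 (T = -3*1 = -3)
n = -11/14 (n = (-3 + 80)/(-34 - 64) = 77/(-98) = 77*(-1/98) = -11/14 ≈ -0.78571)
n*(-144) + 120 = -11/14*(-144) + 120 = 792/7 + 120 = 1632/7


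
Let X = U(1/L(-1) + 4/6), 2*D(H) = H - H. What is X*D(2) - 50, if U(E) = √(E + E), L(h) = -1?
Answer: -50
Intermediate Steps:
D(H) = 0 (D(H) = (H - H)/2 = (½)*0 = 0)
U(E) = √2*√E (U(E) = √(2*E) = √2*√E)
X = I*√6/3 (X = √2*√(1/(-1) + 4/6) = √2*√(1*(-1) + 4*(⅙)) = √2*√(-1 + ⅔) = √2*√(-⅓) = √2*(I*√3/3) = I*√6/3 ≈ 0.8165*I)
X*D(2) - 50 = (I*√6/3)*0 - 50 = 0 - 50 = -50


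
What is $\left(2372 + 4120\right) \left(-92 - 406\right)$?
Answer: $-3233016$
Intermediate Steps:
$\left(2372 + 4120\right) \left(-92 - 406\right) = 6492 \left(-498\right) = -3233016$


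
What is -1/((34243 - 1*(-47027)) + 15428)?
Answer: -1/96698 ≈ -1.0341e-5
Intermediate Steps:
-1/((34243 - 1*(-47027)) + 15428) = -1/((34243 + 47027) + 15428) = -1/(81270 + 15428) = -1/96698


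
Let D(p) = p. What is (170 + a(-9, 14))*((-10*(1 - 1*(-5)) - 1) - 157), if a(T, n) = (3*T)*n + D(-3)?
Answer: 45998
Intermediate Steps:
a(T, n) = -3 + 3*T*n (a(T, n) = (3*T)*n - 3 = 3*T*n - 3 = -3 + 3*T*n)
(170 + a(-9, 14))*((-10*(1 - 1*(-5)) - 1) - 157) = (170 + (-3 + 3*(-9)*14))*((-10*(1 - 1*(-5)) - 1) - 157) = (170 + (-3 - 378))*((-10*(1 + 5) - 1) - 157) = (170 - 381)*((-10*6 - 1) - 157) = -211*((-60 - 1) - 157) = -211*(-61 - 157) = -211*(-218) = 45998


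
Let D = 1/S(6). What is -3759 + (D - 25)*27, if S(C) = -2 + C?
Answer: -17709/4 ≈ -4427.3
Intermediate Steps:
D = ¼ (D = 1/(-2 + 6) = 1/4 = ¼ ≈ 0.25000)
-3759 + (D - 25)*27 = -3759 + (¼ - 25)*27 = -3759 - 99/4*27 = -3759 - 2673/4 = -17709/4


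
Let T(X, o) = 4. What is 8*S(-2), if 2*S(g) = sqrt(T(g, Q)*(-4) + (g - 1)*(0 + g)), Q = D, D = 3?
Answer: 4*I*sqrt(10) ≈ 12.649*I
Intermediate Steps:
Q = 3
S(g) = sqrt(-16 + g*(-1 + g))/2 (S(g) = sqrt(4*(-4) + (g - 1)*(0 + g))/2 = sqrt(-16 + (-1 + g)*g)/2 = sqrt(-16 + g*(-1 + g))/2)
8*S(-2) = 8*(sqrt(-16 + (-2)**2 - 1*(-2))/2) = 8*(sqrt(-16 + 4 + 2)/2) = 8*(sqrt(-10)/2) = 8*((I*sqrt(10))/2) = 8*(I*sqrt(10)/2) = 4*I*sqrt(10)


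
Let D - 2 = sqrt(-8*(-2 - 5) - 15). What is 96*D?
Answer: 192 + 96*sqrt(41) ≈ 806.70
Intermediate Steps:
D = 2 + sqrt(41) (D = 2 + sqrt(-8*(-2 - 5) - 15) = 2 + sqrt(-8*(-7) - 15) = 2 + sqrt(56 - 15) = 2 + sqrt(41) ≈ 8.4031)
96*D = 96*(2 + sqrt(41)) = 192 + 96*sqrt(41)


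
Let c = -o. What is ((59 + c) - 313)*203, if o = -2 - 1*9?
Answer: -49329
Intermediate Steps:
o = -11 (o = -2 - 9 = -11)
c = 11 (c = -1*(-11) = 11)
((59 + c) - 313)*203 = ((59 + 11) - 313)*203 = (70 - 313)*203 = -243*203 = -49329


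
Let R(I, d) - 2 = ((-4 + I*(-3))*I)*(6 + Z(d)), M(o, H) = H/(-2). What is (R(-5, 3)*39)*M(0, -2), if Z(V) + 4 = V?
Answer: -10647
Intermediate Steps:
Z(V) = -4 + V
M(o, H) = -H/2 (M(o, H) = H*(-½) = -H/2)
R(I, d) = 2 + I*(-4 - 3*I)*(2 + d) (R(I, d) = 2 + ((-4 + I*(-3))*I)*(6 + (-4 + d)) = 2 + ((-4 - 3*I)*I)*(2 + d) = 2 + (I*(-4 - 3*I))*(2 + d) = 2 + I*(-4 - 3*I)*(2 + d))
(R(-5, 3)*39)*M(0, -2) = ((2 - 8*(-5) - 6*(-5)² - 4*(-5)*3 - 3*3*(-5)²)*39)*(-½*(-2)) = ((2 + 40 - 6*25 + 60 - 3*3*25)*39)*1 = ((2 + 40 - 150 + 60 - 225)*39)*1 = -273*39*1 = -10647*1 = -10647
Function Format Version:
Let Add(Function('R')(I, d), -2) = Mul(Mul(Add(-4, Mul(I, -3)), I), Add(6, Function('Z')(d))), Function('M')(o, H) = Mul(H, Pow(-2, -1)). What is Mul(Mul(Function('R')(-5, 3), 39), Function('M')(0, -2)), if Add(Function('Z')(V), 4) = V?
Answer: -10647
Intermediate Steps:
Function('Z')(V) = Add(-4, V)
Function('M')(o, H) = Mul(Rational(-1, 2), H) (Function('M')(o, H) = Mul(H, Rational(-1, 2)) = Mul(Rational(-1, 2), H))
Function('R')(I, d) = Add(2, Mul(I, Add(-4, Mul(-3, I)), Add(2, d))) (Function('R')(I, d) = Add(2, Mul(Mul(Add(-4, Mul(I, -3)), I), Add(6, Add(-4, d)))) = Add(2, Mul(Mul(Add(-4, Mul(-3, I)), I), Add(2, d))) = Add(2, Mul(Mul(I, Add(-4, Mul(-3, I))), Add(2, d))) = Add(2, Mul(I, Add(-4, Mul(-3, I)), Add(2, d))))
Mul(Mul(Function('R')(-5, 3), 39), Function('M')(0, -2)) = Mul(Mul(Add(2, Mul(-8, -5), Mul(-6, Pow(-5, 2)), Mul(-4, -5, 3), Mul(-3, 3, Pow(-5, 2))), 39), Mul(Rational(-1, 2), -2)) = Mul(Mul(Add(2, 40, Mul(-6, 25), 60, Mul(-3, 3, 25)), 39), 1) = Mul(Mul(Add(2, 40, -150, 60, -225), 39), 1) = Mul(Mul(-273, 39), 1) = Mul(-10647, 1) = -10647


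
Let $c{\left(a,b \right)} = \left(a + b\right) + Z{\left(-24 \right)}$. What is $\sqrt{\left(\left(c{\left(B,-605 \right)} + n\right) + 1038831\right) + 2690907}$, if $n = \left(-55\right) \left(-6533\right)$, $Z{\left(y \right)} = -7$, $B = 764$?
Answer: $\sqrt{4089205} \approx 2022.2$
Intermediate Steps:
$n = 359315$
$c{\left(a,b \right)} = -7 + a + b$ ($c{\left(a,b \right)} = \left(a + b\right) - 7 = -7 + a + b$)
$\sqrt{\left(\left(c{\left(B,-605 \right)} + n\right) + 1038831\right) + 2690907} = \sqrt{\left(\left(\left(-7 + 764 - 605\right) + 359315\right) + 1038831\right) + 2690907} = \sqrt{\left(\left(152 + 359315\right) + 1038831\right) + 2690907} = \sqrt{\left(359467 + 1038831\right) + 2690907} = \sqrt{1398298 + 2690907} = \sqrt{4089205}$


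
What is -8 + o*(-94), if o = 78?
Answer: -7340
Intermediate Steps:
-8 + o*(-94) = -8 + 78*(-94) = -8 - 7332 = -7340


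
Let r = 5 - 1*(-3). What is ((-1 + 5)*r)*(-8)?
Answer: -256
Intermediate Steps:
r = 8 (r = 5 + 3 = 8)
((-1 + 5)*r)*(-8) = ((-1 + 5)*8)*(-8) = (4*8)*(-8) = 32*(-8) = -256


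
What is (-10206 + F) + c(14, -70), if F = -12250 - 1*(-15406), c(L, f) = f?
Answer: -7120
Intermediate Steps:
F = 3156 (F = -12250 + 15406 = 3156)
(-10206 + F) + c(14, -70) = (-10206 + 3156) - 70 = -7050 - 70 = -7120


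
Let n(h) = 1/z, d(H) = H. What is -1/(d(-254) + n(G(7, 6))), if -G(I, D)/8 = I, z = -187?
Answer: 187/47499 ≈ 0.0039369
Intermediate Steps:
G(I, D) = -8*I
n(h) = -1/187 (n(h) = 1/(-187) = -1/187)
-1/(d(-254) + n(G(7, 6))) = -1/(-254 - 1/187) = -1/(-47499/187) = -1*(-187/47499) = 187/47499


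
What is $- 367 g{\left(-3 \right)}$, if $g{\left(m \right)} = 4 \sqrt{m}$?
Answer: $- 1468 i \sqrt{3} \approx - 2542.7 i$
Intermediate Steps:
$- 367 g{\left(-3 \right)} = - 367 \cdot 4 \sqrt{-3} = - 367 \cdot 4 i \sqrt{3} = - 1468 i \sqrt{3}$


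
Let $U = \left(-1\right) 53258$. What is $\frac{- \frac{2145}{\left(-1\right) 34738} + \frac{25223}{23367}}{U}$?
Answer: $- \frac{84210799}{3930066848388} \approx -2.1427 \cdot 10^{-5}$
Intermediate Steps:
$U = -53258$
$\frac{- \frac{2145}{\left(-1\right) 34738} + \frac{25223}{23367}}{U} = \frac{- \frac{2145}{\left(-1\right) 34738} + \frac{25223}{23367}}{-53258} = \left(- \frac{2145}{-34738} + 25223 \cdot \frac{1}{23367}\right) \left(- \frac{1}{53258}\right) = \left(\left(-2145\right) \left(- \frac{1}{34738}\right) + \frac{25223}{23367}\right) \left(- \frac{1}{53258}\right) = \left(\frac{195}{3158} + \frac{25223}{23367}\right) \left(- \frac{1}{53258}\right) = \frac{84210799}{73792986} \left(- \frac{1}{53258}\right) = - \frac{84210799}{3930066848388}$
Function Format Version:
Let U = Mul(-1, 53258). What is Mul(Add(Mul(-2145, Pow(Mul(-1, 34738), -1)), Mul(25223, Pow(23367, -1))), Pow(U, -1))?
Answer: Rational(-84210799, 3930066848388) ≈ -2.1427e-5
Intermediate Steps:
U = -53258
Mul(Add(Mul(-2145, Pow(Mul(-1, 34738), -1)), Mul(25223, Pow(23367, -1))), Pow(U, -1)) = Mul(Add(Mul(-2145, Pow(Mul(-1, 34738), -1)), Mul(25223, Pow(23367, -1))), Pow(-53258, -1)) = Mul(Add(Mul(-2145, Pow(-34738, -1)), Mul(25223, Rational(1, 23367))), Rational(-1, 53258)) = Mul(Add(Mul(-2145, Rational(-1, 34738)), Rational(25223, 23367)), Rational(-1, 53258)) = Mul(Add(Rational(195, 3158), Rational(25223, 23367)), Rational(-1, 53258)) = Mul(Rational(84210799, 73792986), Rational(-1, 53258)) = Rational(-84210799, 3930066848388)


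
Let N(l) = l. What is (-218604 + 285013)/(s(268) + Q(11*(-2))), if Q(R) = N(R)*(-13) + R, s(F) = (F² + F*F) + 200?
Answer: 66409/144112 ≈ 0.46082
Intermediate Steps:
s(F) = 200 + 2*F² (s(F) = (F² + F²) + 200 = 2*F² + 200 = 200 + 2*F²)
Q(R) = -12*R (Q(R) = R*(-13) + R = -13*R + R = -12*R)
(-218604 + 285013)/(s(268) + Q(11*(-2))) = (-218604 + 285013)/((200 + 2*268²) - 132*(-2)) = 66409/((200 + 2*71824) - 12*(-22)) = 66409/((200 + 143648) + 264) = 66409/(143848 + 264) = 66409/144112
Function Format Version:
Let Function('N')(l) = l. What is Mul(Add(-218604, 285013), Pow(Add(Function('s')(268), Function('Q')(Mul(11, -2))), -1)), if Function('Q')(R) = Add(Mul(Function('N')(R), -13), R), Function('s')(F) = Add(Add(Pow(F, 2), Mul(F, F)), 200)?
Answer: Rational(66409, 144112) ≈ 0.46082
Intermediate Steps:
Function('s')(F) = Add(200, Mul(2, Pow(F, 2))) (Function('s')(F) = Add(Add(Pow(F, 2), Pow(F, 2)), 200) = Add(Mul(2, Pow(F, 2)), 200) = Add(200, Mul(2, Pow(F, 2))))
Function('Q')(R) = Mul(-12, R) (Function('Q')(R) = Add(Mul(R, -13), R) = Add(Mul(-13, R), R) = Mul(-12, R))
Mul(Add(-218604, 285013), Pow(Add(Function('s')(268), Function('Q')(Mul(11, -2))), -1)) = Mul(Add(-218604, 285013), Pow(Add(Add(200, Mul(2, Pow(268, 2))), Mul(-12, Mul(11, -2))), -1)) = Mul(66409, Pow(Add(Add(200, Mul(2, 71824)), Mul(-12, -22)), -1)) = Mul(66409, Pow(Add(Add(200, 143648), 264), -1)) = Mul(66409, Pow(Add(143848, 264), -1)) = Mul(66409, Pow(144112, -1)) = Mul(66409, Rational(1, 144112)) = Rational(66409, 144112)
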